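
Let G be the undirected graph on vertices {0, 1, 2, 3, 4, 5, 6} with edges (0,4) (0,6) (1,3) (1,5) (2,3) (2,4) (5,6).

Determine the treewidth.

2

A width-2 tree decomposition is:
Bags: B1 = {0, 4, 6}  B2 = {2, 4, 6}  B3 = {2, 3, 6}  B4 = {1, 3, 6}  B5 = {1, 5, 6}
Tree: B1–B2, B2–B3, B3–B4, B4–B5
Each bag holds 3 vertices, so the decomposition has width 2, which upper-bounds the treewidth. Since 6–0–4–2–3–1–5–6 is a cycle in G, G is not acyclic. Forests are exactly the graphs of treewidth ≤ 1, so tw(G) ≥ 2. Hence tw(G) = 2 exactly.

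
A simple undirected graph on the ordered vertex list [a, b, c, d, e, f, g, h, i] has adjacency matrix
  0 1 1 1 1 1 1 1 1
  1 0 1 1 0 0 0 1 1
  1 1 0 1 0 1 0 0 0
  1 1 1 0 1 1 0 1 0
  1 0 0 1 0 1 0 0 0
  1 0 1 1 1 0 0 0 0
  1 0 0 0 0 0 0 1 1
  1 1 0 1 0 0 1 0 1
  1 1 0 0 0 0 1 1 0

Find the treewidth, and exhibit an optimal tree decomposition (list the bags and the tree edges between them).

Treewidth 3.
One such decomposition:
Bags: B1 = {a, b, d, h}  B2 = {a, b, c, d}  B3 = {a, b, h, i}  B4 = {a, g, h, i}  B5 = {a, c, d, f}  B6 = {a, d, e, f}
Tree: B1–B2, B1–B3, B3–B4, B2–B5, B5–B6

The largest bag has 4 vertices, giving width 3; this decomposition certifies tw(G) ≤ 3. Conversely, {a, b, d, h} is a clique of size 4, and the vertices of any clique must share a bag in every tree decomposition; so some bag has ≥ 4 vertices and tw(G) ≥ 3. The upper and lower bounds meet at 3, so that is the treewidth.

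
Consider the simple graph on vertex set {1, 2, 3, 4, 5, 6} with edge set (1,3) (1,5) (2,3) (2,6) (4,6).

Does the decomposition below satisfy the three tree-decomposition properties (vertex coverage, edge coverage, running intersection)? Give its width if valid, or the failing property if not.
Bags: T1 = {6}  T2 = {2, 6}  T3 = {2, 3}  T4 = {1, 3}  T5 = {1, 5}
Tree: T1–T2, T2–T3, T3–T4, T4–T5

No — vertex 4 appears in no bag.

A tree decomposition must satisfy three properties: every vertex lies in some bag; for every edge, both endpoints lie together in some bag; and for every vertex, the bags containing it form a connected subtree. Here vertex 4 appears in no bag, so the decomposition is invalid.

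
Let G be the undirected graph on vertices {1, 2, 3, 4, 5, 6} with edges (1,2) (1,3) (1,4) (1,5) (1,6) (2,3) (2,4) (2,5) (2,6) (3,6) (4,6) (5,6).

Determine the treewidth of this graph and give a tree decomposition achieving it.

Treewidth 3.
One optimal decomposition is:
Bags: B1 = {1, 2, 5, 6}  B2 = {1, 2, 3, 6}  B3 = {1, 2, 4, 6}
Tree: B1–B2, B1–B3

Each bag holds 4 vertices, so the decomposition has width 3, which upper-bounds the treewidth. Conversely, {1, 2, 3, 6} is a clique of size 4, and the vertices of any clique must share a bag in every tree decomposition; so some bag has ≥ 4 vertices and tw(G) ≥ 3. Combining the bounds, tw(G) = 3.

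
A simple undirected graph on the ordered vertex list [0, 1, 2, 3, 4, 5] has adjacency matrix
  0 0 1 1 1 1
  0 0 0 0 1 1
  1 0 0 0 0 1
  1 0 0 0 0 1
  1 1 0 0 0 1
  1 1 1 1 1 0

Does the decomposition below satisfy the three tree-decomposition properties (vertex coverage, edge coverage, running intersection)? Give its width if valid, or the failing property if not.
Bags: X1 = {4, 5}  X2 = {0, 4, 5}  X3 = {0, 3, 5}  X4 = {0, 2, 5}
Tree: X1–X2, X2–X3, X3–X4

No — vertex 1 appears in no bag.

A tree decomposition must satisfy three properties: every vertex lies in some bag; for every edge, both endpoints lie together in some bag; and for every vertex, the bags containing it form a connected subtree. Here vertex 1 appears in no bag, so the decomposition is invalid.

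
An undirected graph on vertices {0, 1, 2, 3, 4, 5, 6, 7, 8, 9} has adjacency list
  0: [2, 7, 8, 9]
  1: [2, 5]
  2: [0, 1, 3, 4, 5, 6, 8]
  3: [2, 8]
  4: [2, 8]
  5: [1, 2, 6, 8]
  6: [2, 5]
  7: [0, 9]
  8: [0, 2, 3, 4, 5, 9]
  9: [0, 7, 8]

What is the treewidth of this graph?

A width-2 tree decomposition is:
Bags: B1 = {0, 2, 8}  B2 = {2, 5, 8}  B3 = {1, 2, 5}  B4 = {0, 8, 9}  B5 = {2, 5, 6}  B6 = {2, 3, 8}  B7 = {2, 4, 8}  B8 = {0, 7, 9}
Tree: B1–B2, B2–B3, B1–B4, B2–B5, B2–B6, B6–B7, B4–B8
Every bag has size at most 3, so the width is 3 − 1 = 2 and tw(G) ≤ 2. On the other hand G contains the 3-clique {0, 8, 9}. A clique must lie in a single bag of any decomposition, so no decomposition can have width below 2. Combining the bounds, tw(G) = 2.

2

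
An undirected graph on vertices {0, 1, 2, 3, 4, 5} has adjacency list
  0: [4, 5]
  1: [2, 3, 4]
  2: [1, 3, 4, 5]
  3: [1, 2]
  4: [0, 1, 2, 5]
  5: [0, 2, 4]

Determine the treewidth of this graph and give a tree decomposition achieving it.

Treewidth 2.
Bags: B1 = {0, 4, 5}  B2 = {2, 4, 5}  B3 = {1, 2, 4}  B4 = {1, 2, 3}
Tree: B1–B2, B2–B3, B3–B4

Each bag holds 3 vertices, so the decomposition has width 2, which upper-bounds the treewidth. On the other hand G contains the 3-clique {0, 4, 5}. A clique must lie in a single bag of any decomposition, so no decomposition can have width below 2. Combining the bounds, tw(G) = 2.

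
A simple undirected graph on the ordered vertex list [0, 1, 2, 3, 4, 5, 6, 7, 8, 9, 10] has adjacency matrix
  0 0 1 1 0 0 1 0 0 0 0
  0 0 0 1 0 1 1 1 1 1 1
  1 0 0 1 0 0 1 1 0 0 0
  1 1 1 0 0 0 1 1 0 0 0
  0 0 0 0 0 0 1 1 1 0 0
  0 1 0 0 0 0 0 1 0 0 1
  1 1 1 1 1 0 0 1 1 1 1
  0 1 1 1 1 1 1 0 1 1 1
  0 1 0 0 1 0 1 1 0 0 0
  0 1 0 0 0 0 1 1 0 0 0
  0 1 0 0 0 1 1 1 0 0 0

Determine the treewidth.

3

A width-3 tree decomposition is:
Bags: B1 = {1, 3, 6, 7}  B2 = {2, 3, 6, 7}  B3 = {1, 6, 7, 8}  B4 = {0, 2, 3, 6}  B5 = {1, 6, 7, 10}  B6 = {4, 6, 7, 8}  B7 = {1, 5, 7, 10}  B8 = {1, 6, 7, 9}
Tree: B1–B2, B1–B3, B2–B4, B1–B5, B3–B6, B5–B7, B5–B8
Each bag holds 4 vertices, so the decomposition has width 3, which upper-bounds the treewidth. For the lower bound, the 4 vertices {1, 5, 7, 10} are pairwise adjacent, and any tree decomposition puts a clique entirely inside one bag — forcing width ≥ 3. The upper and lower bounds meet at 3, so that is the treewidth.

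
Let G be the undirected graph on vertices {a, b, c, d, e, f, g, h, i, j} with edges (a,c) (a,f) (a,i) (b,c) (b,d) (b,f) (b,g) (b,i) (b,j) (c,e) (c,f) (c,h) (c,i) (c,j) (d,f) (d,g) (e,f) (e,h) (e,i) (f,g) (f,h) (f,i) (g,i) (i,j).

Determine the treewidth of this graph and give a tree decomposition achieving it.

Treewidth 3.
One such decomposition:
Bags: B1 = {b, c, f, i}  B2 = {b, c, i, j}  B3 = {c, e, f, i}  B4 = {c, e, f, h}  B5 = {b, f, g, i}  B6 = {b, d, f, g}  B7 = {a, c, f, i}
Tree: B1–B2, B1–B3, B3–B4, B1–B5, B5–B6, B3–B7

Every bag has size at most 4, so the width is 4 − 1 = 3 and tw(G) ≤ 3. Conversely, {b, c, i, j} is a clique of size 4, and the vertices of any clique must share a bag in every tree decomposition; so some bag has ≥ 4 vertices and tw(G) ≥ 3. Hence tw(G) = 3 exactly.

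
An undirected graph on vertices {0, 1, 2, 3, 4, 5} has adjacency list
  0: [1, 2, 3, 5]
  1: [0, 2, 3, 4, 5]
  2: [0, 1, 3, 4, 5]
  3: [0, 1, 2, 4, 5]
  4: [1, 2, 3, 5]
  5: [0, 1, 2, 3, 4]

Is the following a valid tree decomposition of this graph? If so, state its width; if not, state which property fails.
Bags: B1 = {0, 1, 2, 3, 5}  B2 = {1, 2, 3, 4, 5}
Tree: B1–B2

Vertex coverage: the bags together contain {0, 1, 2, 3, 4, 5}, the full vertex set. Edge coverage: each edge of G has both endpoints in at least one bag. Running intersection: for every vertex, the bags containing it form a connected subtree. All three properties hold, so this is a valid tree decomposition of width max|bag| − 1 = 4, and hence tw(G) ≤ 4.

Yes; width 4.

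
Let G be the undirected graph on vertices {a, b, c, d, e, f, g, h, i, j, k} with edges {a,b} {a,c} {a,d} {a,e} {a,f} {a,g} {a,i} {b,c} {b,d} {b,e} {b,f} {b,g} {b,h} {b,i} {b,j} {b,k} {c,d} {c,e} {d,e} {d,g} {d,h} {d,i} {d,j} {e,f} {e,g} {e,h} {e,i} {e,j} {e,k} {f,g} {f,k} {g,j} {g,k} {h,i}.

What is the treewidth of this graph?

A width-4 tree decomposition is:
Bags: B1 = {a, b, d, e, g}  B2 = {a, b, c, d, e}  B3 = {a, b, d, e, i}  B4 = {b, d, e, h, i}  B5 = {a, b, e, f, g}  B6 = {b, d, e, g, j}  B7 = {b, e, f, g, k}
Tree: B1–B2, B2–B3, B3–B4, B1–B5, B1–B6, B5–B7
Every bag has size at most 5, so the width is 5 − 1 = 4 and tw(G) ≤ 4. Conversely, {b, d, e, g, j} is a clique of size 5, and the vertices of any clique must share a bag in every tree decomposition; so some bag has ≥ 5 vertices and tw(G) ≥ 4. Combining the bounds, tw(G) = 4.

4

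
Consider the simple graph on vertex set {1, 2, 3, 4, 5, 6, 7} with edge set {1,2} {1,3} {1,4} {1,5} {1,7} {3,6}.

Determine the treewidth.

1

A width-1 tree decomposition is:
Bags: B1 = {1, 3}  B2 = {3, 6}  B3 = {1, 7}  B4 = {1, 5}  B5 = {1, 4}  B6 = {1, 2}
Tree: B1–B2, B1–B3, B1–B4, B1–B5, B1–B6
Every bag has size at most 2, so the width is 2 − 1 = 1 and tw(G) ≤ 1. G has an edge, so its treewidth is at least 1. The upper and lower bounds meet at 1, so that is the treewidth.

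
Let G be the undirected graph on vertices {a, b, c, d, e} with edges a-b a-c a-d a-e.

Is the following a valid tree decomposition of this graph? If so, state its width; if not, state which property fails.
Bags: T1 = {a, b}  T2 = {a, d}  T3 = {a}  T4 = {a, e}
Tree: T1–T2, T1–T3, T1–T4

No — vertex c appears in no bag.

A tree decomposition must satisfy three properties: every vertex lies in some bag; for every edge, both endpoints lie together in some bag; and for every vertex, the bags containing it form a connected subtree. Here vertex c appears in no bag, so the decomposition is invalid.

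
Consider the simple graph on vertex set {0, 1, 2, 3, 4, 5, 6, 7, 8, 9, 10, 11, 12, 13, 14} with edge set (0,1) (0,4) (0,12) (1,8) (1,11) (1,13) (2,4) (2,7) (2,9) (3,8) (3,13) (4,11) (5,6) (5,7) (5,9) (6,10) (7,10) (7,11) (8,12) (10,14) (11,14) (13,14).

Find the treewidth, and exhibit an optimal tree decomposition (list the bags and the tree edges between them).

Every bag has size at most 4, so the width is 4 − 1 = 3 and tw(G) ≤ 3. For the lower bound: the 4 vertex sets {3,8,12}, {0}, {1}, {4,11,13,14} are disjoint, each induces a connected subgraph, and every pair is joined by at least one edge of G. Contracting each set to a single vertex therefore yields K_{4} as a minor, and since treewidth is minor-monotone, tw(G) ≥ tw(K_{4}) = 3. Combining the bounds, tw(G) = 3.

Treewidth 3.
One optimal decomposition is:
Bags: B1 = {0, 3, 8, 12}  B2 = {0, 1, 3, 8}  B3 = {0, 1, 3, 13}  B4 = {0, 1, 4, 13}  B5 = {1, 4, 11, 13}  B6 = {4, 11, 13, 14}  B7 = {2, 4, 11, 14}  B8 = {2, 7, 11, 14}  B9 = {2, 7, 10, 14}  B10 = {2, 7, 9, 10}  B11 = {5, 7, 9, 10}  B12 = {5, 6, 9, 10}
Tree: B1–B2, B2–B3, B3–B4, B4–B5, B5–B6, B6–B7, B7–B8, B8–B9, B9–B10, B10–B11, B11–B12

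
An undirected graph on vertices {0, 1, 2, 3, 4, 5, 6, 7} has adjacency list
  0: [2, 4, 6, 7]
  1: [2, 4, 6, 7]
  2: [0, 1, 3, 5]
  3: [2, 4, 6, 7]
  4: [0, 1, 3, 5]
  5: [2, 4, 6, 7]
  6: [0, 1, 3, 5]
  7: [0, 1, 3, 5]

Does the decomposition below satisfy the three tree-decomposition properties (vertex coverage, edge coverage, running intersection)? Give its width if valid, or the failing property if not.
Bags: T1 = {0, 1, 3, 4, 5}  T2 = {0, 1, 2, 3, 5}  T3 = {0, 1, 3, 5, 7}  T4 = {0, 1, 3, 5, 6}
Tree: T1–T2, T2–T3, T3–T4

Vertex coverage: the bags together contain {0, 1, 2, 3, 4, 5, 6, 7}, the full vertex set. Edge coverage: each edge of G has both endpoints in at least one bag. Running intersection: for every vertex, the bags containing it form a connected subtree. All three properties hold, so this is a valid tree decomposition of width max|bag| − 1 = 4, and hence tw(G) ≤ 4.

Yes; width 4.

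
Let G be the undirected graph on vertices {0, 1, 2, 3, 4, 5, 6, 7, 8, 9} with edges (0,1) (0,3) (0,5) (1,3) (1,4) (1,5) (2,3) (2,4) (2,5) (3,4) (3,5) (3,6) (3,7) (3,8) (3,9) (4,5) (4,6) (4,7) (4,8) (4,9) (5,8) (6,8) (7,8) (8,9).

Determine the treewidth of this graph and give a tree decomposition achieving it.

Every bag has size at most 4, so the width is 4 − 1 = 3 and tw(G) ≤ 3. For the lower bound, the 4 vertices {0, 1, 3, 5} are pairwise adjacent, and any tree decomposition puts a clique entirely inside one bag — forcing width ≥ 3. Hence tw(G) = 3 exactly.

Treewidth 3.
Bags: B1 = {3, 4, 5, 8}  B2 = {3, 4, 8, 9}  B3 = {3, 4, 7, 8}  B4 = {2, 3, 4, 5}  B5 = {1, 3, 4, 5}  B6 = {3, 4, 6, 8}  B7 = {0, 1, 3, 5}
Tree: B1–B2, B1–B3, B1–B4, B1–B5, B2–B6, B5–B7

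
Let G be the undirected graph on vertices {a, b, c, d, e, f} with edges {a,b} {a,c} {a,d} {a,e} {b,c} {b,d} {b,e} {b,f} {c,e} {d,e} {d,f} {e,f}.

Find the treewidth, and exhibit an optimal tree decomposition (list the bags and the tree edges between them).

Treewidth 3.
One optimal decomposition is:
Bags: B1 = {a, b, d, e}  B2 = {a, b, c, e}  B3 = {b, d, e, f}
Tree: B1–B2, B1–B3

Every bag has size at most 4, so the width is 4 − 1 = 3 and tw(G) ≤ 3. For the lower bound, the 4 vertices {b, d, e, f} are pairwise adjacent, and any tree decomposition puts a clique entirely inside one bag — forcing width ≥ 3. The upper and lower bounds meet at 3, so that is the treewidth.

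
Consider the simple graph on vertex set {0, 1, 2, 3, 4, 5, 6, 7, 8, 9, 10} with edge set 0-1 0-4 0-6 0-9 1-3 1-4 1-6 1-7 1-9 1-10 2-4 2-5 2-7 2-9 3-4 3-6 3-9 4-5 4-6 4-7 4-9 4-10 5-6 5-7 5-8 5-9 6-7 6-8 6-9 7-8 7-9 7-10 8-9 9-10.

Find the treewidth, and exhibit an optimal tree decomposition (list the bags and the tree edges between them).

The largest bag has 5 vertices, giving width 4; this decomposition certifies tw(G) ≤ 4. For the lower bound, the 5 vertices {5, 6, 7, 8, 9} are pairwise adjacent, and any tree decomposition puts a clique entirely inside one bag — forcing width ≥ 4. Hence tw(G) = 4 exactly.

Treewidth 4.
One optimal decomposition is:
Bags: B1 = {4, 5, 6, 7, 9}  B2 = {1, 4, 6, 7, 9}  B3 = {0, 1, 4, 6, 9}  B4 = {1, 3, 4, 6, 9}  B5 = {5, 6, 7, 8, 9}  B6 = {1, 4, 7, 9, 10}  B7 = {2, 4, 5, 7, 9}
Tree: B1–B2, B2–B3, B2–B4, B1–B5, B2–B6, B1–B7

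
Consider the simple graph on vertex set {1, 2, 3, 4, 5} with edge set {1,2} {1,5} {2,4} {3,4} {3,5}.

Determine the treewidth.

2

A width-2 tree decomposition is:
Bags: B1 = {1, 2, 4}  B2 = {1, 4, 5}  B3 = {3, 4, 5}
Tree: B1–B2, B2–B3
Every bag has size at most 3, so the width is 3 − 1 = 2 and tw(G) ≤ 2. For the lower bound, G contains the cycle 4–2–1–5–3–4, so G is not a forest; only forests have treewidth ≤ 1, hence tw(G) ≥ 2. Combining the bounds, tw(G) = 2.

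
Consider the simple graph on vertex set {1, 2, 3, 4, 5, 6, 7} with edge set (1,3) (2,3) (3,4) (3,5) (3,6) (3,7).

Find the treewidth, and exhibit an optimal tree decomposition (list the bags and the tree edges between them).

The largest bag has 2 vertices, giving width 1; this decomposition certifies tw(G) ≤ 1. Any graph with an edge has treewidth ≥ 1, and G has the edge 3–5. Combining the bounds, tw(G) = 1.

Treewidth 1.
Bags: B1 = {3, 5}  B2 = {1, 3}  B3 = {3, 7}  B4 = {3, 4}  B5 = {3, 6}  B6 = {2, 3}
Tree: B1–B2, B1–B3, B1–B4, B2–B5, B4–B6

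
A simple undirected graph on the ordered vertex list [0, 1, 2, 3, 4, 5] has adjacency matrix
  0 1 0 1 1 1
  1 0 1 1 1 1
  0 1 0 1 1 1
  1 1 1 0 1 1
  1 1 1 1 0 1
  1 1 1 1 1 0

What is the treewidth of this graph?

A width-4 tree decomposition is:
Bags: B1 = {0, 1, 3, 4, 5}  B2 = {1, 2, 3, 4, 5}
Tree: B1–B2
The largest bag has 5 vertices, giving width 4; this decomposition certifies tw(G) ≤ 4. Conversely, {0, 1, 3, 4, 5} is a clique of size 5, and the vertices of any clique must share a bag in every tree decomposition; so some bag has ≥ 5 vertices and tw(G) ≥ 4. Therefore the treewidth is 4.

4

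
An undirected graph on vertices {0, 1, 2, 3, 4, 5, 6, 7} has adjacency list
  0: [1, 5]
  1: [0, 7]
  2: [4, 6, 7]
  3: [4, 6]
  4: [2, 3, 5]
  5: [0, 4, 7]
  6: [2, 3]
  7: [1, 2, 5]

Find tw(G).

2

A width-2 tree decomposition is:
Bags: B1 = {0, 1, 7}  B2 = {0, 5, 7}  B3 = {2, 5, 7}  B4 = {2, 4, 5}  B5 = {2, 4, 6}  B6 = {3, 4, 6}
Tree: B1–B2, B2–B3, B3–B4, B4–B5, B5–B6
The largest bag has 3 vertices, giving width 2; this decomposition certifies tw(G) ≤ 2. Since 1–0–5–7–1 is a cycle in G, G is not acyclic. Forests are exactly the graphs of treewidth ≤ 1, so tw(G) ≥ 2. The upper and lower bounds meet at 2, so that is the treewidth.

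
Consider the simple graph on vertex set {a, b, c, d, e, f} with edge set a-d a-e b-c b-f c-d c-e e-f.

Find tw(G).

A width-2 tree decomposition is:
Bags: B1 = {b, c, f}  B2 = {c, e, f}  B3 = {c, d, e}  B4 = {a, d, e}
Tree: B1–B2, B2–B3, B3–B4
Each bag holds 3 vertices, so the decomposition has width 2, which upper-bounds the treewidth. For the lower bound, G contains the cycle b–f–e–c–b, so G is not a forest; only forests have treewidth ≤ 1, hence tw(G) ≥ 2. Hence tw(G) = 2 exactly.

2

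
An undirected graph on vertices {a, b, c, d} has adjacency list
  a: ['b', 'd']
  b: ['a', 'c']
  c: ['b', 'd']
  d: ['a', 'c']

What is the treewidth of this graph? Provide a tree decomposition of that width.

Treewidth 2.
One such decomposition:
Bags: B1 = {a, b, c}  B2 = {a, c, d}
Tree: B1–B2

Each bag holds 3 vertices, so the decomposition has width 2, which upper-bounds the treewidth. For the lower bound, G contains the cycle a–b–c–d–a, so G is not a forest; only forests have treewidth ≤ 1, hence tw(G) ≥ 2. Hence tw(G) = 2 exactly.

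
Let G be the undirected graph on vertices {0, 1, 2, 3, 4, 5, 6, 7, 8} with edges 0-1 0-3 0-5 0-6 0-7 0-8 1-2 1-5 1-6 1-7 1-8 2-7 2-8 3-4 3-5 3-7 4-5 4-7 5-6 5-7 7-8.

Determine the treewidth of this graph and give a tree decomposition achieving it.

The largest bag has 4 vertices, giving width 3; this decomposition certifies tw(G) ≤ 3. Conversely, {0, 1, 5, 6} is a clique of size 4, and the vertices of any clique must share a bag in every tree decomposition; so some bag has ≥ 4 vertices and tw(G) ≥ 3. Combining the bounds, tw(G) = 3.

Treewidth 3.
Bags: B1 = {0, 1, 5, 7}  B2 = {0, 1, 5, 6}  B3 = {0, 1, 7, 8}  B4 = {1, 2, 7, 8}  B5 = {0, 3, 5, 7}  B6 = {3, 4, 5, 7}
Tree: B1–B2, B1–B3, B3–B4, B1–B5, B5–B6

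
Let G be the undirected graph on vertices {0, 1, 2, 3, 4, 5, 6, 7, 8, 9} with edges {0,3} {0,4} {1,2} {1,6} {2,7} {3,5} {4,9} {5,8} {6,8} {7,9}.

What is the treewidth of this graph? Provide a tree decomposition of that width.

Each bag holds 3 vertices, so the decomposition has width 2, which upper-bounds the treewidth. The edges 9–7–2–1–6–8–5–3–0–4–9 form a cycle, so G is not a tree and its treewidth is at least 2. Combining the bounds, tw(G) = 2.

Treewidth 2.
Bags: B1 = {2, 7, 9}  B2 = {1, 2, 9}  B3 = {1, 6, 9}  B4 = {6, 8, 9}  B5 = {5, 8, 9}  B6 = {3, 5, 9}  B7 = {0, 3, 9}  B8 = {0, 4, 9}
Tree: B1–B2, B2–B3, B3–B4, B4–B5, B5–B6, B6–B7, B7–B8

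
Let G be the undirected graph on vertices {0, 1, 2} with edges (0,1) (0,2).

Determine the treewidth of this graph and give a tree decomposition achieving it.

Each bag holds 2 vertices, so the decomposition has width 1, which upper-bounds the treewidth. Any graph with an edge has treewidth ≥ 1, and G has the edge 0–2. Hence tw(G) = 1 exactly.

Treewidth 1.
One such decomposition:
Bags: B1 = {0, 2}  B2 = {0, 1}
Tree: B1–B2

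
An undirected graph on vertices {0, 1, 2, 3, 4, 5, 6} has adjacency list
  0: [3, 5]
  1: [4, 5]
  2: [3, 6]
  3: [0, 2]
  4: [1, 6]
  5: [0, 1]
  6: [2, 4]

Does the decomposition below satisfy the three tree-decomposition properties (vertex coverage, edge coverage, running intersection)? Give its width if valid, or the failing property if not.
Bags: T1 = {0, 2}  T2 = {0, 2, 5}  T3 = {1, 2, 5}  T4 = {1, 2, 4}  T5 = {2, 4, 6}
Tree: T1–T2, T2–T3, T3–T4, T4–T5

A tree decomposition must satisfy three properties: every vertex lies in some bag; for every edge, both endpoints lie together in some bag; and for every vertex, the bags containing it form a connected subtree. Here vertex 3 appears in no bag, so the decomposition is invalid.

No — vertex 3 appears in no bag.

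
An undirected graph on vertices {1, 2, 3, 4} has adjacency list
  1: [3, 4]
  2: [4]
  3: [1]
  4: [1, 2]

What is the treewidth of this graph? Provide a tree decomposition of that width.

Each bag holds 2 vertices, so the decomposition has width 1, which upper-bounds the treewidth. G has an edge, so its treewidth is at least 1. Hence tw(G) = 1 exactly.

Treewidth 1.
One optimal decomposition is:
Bags: B1 = {2, 4}  B2 = {1, 4}  B3 = {1, 3}
Tree: B1–B2, B2–B3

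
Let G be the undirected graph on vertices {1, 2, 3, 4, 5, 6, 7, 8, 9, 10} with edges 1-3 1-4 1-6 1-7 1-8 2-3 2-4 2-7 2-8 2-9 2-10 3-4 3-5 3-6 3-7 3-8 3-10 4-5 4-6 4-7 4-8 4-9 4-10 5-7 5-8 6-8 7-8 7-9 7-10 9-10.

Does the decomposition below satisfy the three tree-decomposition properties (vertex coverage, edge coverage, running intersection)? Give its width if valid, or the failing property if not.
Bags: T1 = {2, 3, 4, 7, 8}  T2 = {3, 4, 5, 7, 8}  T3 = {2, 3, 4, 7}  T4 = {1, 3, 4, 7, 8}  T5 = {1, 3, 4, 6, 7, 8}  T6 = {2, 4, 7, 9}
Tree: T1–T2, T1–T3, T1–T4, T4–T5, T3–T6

A tree decomposition must satisfy three properties: every vertex lies in some bag; for every edge, both endpoints lie together in some bag; and for every vertex, the bags containing it form a connected subtree. Here vertex 10 appears in no bag, so the decomposition is invalid.

No — vertex 10 appears in no bag.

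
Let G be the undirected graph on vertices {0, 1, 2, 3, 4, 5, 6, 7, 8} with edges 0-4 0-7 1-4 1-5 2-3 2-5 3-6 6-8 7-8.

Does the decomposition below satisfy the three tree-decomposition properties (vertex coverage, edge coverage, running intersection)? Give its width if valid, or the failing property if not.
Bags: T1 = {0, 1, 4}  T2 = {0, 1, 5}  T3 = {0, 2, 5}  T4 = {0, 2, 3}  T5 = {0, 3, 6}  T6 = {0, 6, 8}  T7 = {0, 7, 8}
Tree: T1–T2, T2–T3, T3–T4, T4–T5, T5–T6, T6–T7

Every vertex of G appears in some bag (union = {0, 1, 2, 3, 4, 5, 6, 7, 8}); every edge is covered by a bag; and for each vertex v the set of bags containing v is connected in the bag tree. The decomposition is therefore valid. The largest bag has 3 vertices, so the width is 2.

Yes; width 2.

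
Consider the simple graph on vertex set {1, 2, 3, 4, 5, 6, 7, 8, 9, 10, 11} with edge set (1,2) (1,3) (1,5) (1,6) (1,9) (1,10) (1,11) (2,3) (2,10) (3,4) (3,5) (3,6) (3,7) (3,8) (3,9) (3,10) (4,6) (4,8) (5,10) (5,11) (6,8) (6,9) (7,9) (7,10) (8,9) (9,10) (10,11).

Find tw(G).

3

A width-3 tree decomposition is:
Bags: B1 = {1, 3, 9, 10}  B2 = {1, 3, 6, 9}  B3 = {3, 6, 8, 9}  B4 = {3, 7, 9, 10}  B5 = {1, 2, 3, 10}  B6 = {3, 4, 6, 8}  B7 = {1, 3, 5, 10}  B8 = {1, 5, 10, 11}
Tree: B1–B2, B2–B3, B1–B4, B1–B5, B3–B6, B5–B7, B7–B8
Every bag has size at most 4, so the width is 4 − 1 = 3 and tw(G) ≤ 3. For the lower bound, the 4 vertices {1, 5, 10, 11} are pairwise adjacent, and any tree decomposition puts a clique entirely inside one bag — forcing width ≥ 3. Therefore the treewidth is 3.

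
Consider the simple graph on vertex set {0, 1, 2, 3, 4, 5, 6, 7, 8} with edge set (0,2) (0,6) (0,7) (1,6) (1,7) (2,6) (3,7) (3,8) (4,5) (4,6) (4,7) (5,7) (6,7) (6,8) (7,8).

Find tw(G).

2

A width-2 tree decomposition is:
Bags: B1 = {6, 7, 8}  B2 = {4, 6, 7}  B3 = {3, 7, 8}  B4 = {0, 6, 7}  B5 = {4, 5, 7}  B6 = {1, 6, 7}  B7 = {0, 2, 6}
Tree: B1–B2, B1–B3, B1–B4, B2–B5, B4–B6, B4–B7
Every bag has size at most 3, so the width is 3 − 1 = 2 and tw(G) ≤ 2. For the lower bound, the 3 vertices {0, 2, 6} are pairwise adjacent, and any tree decomposition puts a clique entirely inside one bag — forcing width ≥ 2. Therefore the treewidth is 2.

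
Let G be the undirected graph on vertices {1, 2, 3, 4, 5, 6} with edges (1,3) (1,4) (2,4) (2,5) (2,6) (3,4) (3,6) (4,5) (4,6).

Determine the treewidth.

A width-2 tree decomposition is:
Bags: B1 = {3, 4, 6}  B2 = {1, 3, 4}  B3 = {2, 4, 6}  B4 = {2, 4, 5}
Tree: B1–B2, B1–B3, B3–B4
Each bag holds 3 vertices, so the decomposition has width 2, which upper-bounds the treewidth. For the lower bound, the 3 vertices {1, 3, 4} are pairwise adjacent, and any tree decomposition puts a clique entirely inside one bag — forcing width ≥ 2. Therefore the treewidth is 2.

2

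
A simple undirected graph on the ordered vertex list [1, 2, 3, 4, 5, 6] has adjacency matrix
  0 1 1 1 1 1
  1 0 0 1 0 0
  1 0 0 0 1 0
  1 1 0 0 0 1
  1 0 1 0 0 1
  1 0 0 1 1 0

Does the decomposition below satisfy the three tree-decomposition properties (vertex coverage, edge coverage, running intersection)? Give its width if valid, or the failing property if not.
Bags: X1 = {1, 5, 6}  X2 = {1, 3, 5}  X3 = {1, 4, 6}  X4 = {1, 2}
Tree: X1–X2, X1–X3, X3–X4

A tree decomposition must satisfy three properties: every vertex lies in some bag; for every edge, both endpoints lie together in some bag; and for every vertex, the bags containing it form a connected subtree. Here edge (4,2) lies in no bag, so the decomposition is invalid.

No — edge (4,2) lies in no bag.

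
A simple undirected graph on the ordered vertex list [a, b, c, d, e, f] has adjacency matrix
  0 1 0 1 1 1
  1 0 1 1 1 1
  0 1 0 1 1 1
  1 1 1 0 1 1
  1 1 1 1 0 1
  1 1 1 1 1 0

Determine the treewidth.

4

A width-4 tree decomposition is:
Bags: B1 = {a, b, d, e, f}  B2 = {b, c, d, e, f}
Tree: B1–B2
The largest bag has 5 vertices, giving width 4; this decomposition certifies tw(G) ≤ 4. Conversely, {b, c, d, e, f} is a clique of size 5, and the vertices of any clique must share a bag in every tree decomposition; so some bag has ≥ 5 vertices and tw(G) ≥ 4. Therefore the treewidth is 4.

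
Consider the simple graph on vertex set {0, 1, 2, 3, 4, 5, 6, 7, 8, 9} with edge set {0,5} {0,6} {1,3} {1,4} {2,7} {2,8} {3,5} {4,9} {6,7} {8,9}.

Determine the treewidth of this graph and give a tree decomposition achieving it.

Treewidth 2.
One such decomposition:
Bags: B1 = {1, 3, 5}  B2 = {1, 4, 5}  B3 = {4, 5, 9}  B4 = {5, 8, 9}  B5 = {2, 5, 8}  B6 = {2, 5, 7}  B7 = {5, 6, 7}  B8 = {0, 5, 6}
Tree: B1–B2, B2–B3, B3–B4, B4–B5, B5–B6, B6–B7, B7–B8

Each bag holds 3 vertices, so the decomposition has width 2, which upper-bounds the treewidth. Since 5–3–1–4–9–8–2–7–6–0–5 is a cycle in G, G is not acyclic. Forests are exactly the graphs of treewidth ≤ 1, so tw(G) ≥ 2. The upper and lower bounds meet at 2, so that is the treewidth.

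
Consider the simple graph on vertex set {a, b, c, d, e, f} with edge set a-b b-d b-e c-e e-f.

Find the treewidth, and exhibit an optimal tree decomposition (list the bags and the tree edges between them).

Each bag holds 2 vertices, so the decomposition has width 1, which upper-bounds the treewidth. Any graph with an edge has treewidth ≥ 1, and G has the edge b–e. Therefore the treewidth is 1.

Treewidth 1.
One optimal decomposition is:
Bags: B1 = {b, e}  B2 = {a, b}  B3 = {c, e}  B4 = {b, d}  B5 = {e, f}
Tree: B1–B2, B1–B3, B2–B4, B1–B5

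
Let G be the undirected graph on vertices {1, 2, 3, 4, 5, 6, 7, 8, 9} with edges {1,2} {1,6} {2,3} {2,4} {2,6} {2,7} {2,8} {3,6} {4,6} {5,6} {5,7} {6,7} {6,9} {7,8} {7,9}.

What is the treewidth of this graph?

2

A width-2 tree decomposition is:
Bags: B1 = {5, 6, 7}  B2 = {2, 6, 7}  B3 = {1, 2, 6}  B4 = {2, 4, 6}  B5 = {2, 3, 6}  B6 = {2, 7, 8}  B7 = {6, 7, 9}
Tree: B1–B2, B2–B3, B2–B4, B4–B5, B2–B6, B1–B7
Every bag has size at most 3, so the width is 3 − 1 = 2 and tw(G) ≤ 2. For the lower bound, the 3 vertices {2, 7, 8} are pairwise adjacent, and any tree decomposition puts a clique entirely inside one bag — forcing width ≥ 2. Hence tw(G) = 2 exactly.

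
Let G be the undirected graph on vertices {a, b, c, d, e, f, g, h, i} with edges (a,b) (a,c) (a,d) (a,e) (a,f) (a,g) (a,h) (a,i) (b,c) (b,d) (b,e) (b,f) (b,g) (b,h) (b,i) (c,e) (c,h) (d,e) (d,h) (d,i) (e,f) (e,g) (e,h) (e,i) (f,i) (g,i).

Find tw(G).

4

A width-4 tree decomposition is:
Bags: B1 = {a, b, d, e, h}  B2 = {a, b, d, e, i}  B3 = {a, b, e, f, i}  B4 = {a, b, c, e, h}  B5 = {a, b, e, g, i}
Tree: B1–B2, B2–B3, B1–B4, B2–B5
Each bag holds 5 vertices, so the decomposition has width 4, which upper-bounds the treewidth. For the lower bound, the 5 vertices {a, b, d, e, h} are pairwise adjacent, and any tree decomposition puts a clique entirely inside one bag — forcing width ≥ 4. Hence tw(G) = 4 exactly.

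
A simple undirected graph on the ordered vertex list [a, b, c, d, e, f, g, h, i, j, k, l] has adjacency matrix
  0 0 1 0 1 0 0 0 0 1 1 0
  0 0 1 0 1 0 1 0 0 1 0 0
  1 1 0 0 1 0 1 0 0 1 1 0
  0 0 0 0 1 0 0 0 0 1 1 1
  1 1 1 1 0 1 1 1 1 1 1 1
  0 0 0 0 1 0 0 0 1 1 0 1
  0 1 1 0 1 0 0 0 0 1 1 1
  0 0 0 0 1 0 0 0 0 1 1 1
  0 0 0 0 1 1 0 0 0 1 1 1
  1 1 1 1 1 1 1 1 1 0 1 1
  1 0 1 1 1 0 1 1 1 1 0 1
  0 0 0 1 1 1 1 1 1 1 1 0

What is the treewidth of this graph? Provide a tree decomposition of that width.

Treewidth 4.
One such decomposition:
Bags: B1 = {e, g, j, k, l}  B2 = {c, e, g, j, k}  B3 = {d, e, j, k, l}  B4 = {e, h, j, k, l}  B5 = {b, c, e, g, j}  B6 = {e, i, j, k, l}  B7 = {e, f, i, j, l}  B8 = {a, c, e, j, k}
Tree: B1–B2, B1–B3, B1–B4, B2–B5, B1–B6, B6–B7, B2–B8

Each bag holds 5 vertices, so the decomposition has width 4, which upper-bounds the treewidth. For the lower bound, the 5 vertices {e, f, i, j, l} are pairwise adjacent, and any tree decomposition puts a clique entirely inside one bag — forcing width ≥ 4. The upper and lower bounds meet at 4, so that is the treewidth.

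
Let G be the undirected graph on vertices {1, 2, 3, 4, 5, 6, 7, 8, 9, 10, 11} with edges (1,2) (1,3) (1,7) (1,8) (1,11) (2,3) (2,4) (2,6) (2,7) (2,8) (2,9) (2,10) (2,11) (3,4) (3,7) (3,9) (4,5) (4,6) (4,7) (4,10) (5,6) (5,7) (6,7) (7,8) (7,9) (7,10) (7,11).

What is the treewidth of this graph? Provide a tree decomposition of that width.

Treewidth 3.
Bags: B1 = {1, 2, 3, 7}  B2 = {1, 2, 7, 8}  B3 = {2, 3, 4, 7}  B4 = {2, 4, 7, 10}  B5 = {2, 3, 7, 9}  B6 = {2, 4, 6, 7}  B7 = {4, 5, 6, 7}  B8 = {1, 2, 7, 11}
Tree: B1–B2, B1–B3, B3–B4, B3–B5, B4–B6, B6–B7, B2–B8

Every bag has size at most 4, so the width is 4 − 1 = 3 and tw(G) ≤ 3. For the lower bound, the 4 vertices {1, 2, 7, 8} are pairwise adjacent, and any tree decomposition puts a clique entirely inside one bag — forcing width ≥ 3. The upper and lower bounds meet at 3, so that is the treewidth.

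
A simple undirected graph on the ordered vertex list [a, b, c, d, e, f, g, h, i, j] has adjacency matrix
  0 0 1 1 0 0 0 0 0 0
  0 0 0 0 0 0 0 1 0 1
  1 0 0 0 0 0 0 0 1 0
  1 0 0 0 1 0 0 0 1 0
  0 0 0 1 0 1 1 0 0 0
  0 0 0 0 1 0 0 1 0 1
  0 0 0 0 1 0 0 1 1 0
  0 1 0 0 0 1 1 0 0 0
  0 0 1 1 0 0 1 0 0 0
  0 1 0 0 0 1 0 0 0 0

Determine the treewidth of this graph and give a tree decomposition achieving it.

Treewidth 2.
Bags: B1 = {b, f, j}  B2 = {b, f, h}  B3 = {e, f, h}  B4 = {e, g, h}  B5 = {d, e, g}  B6 = {d, g, i}  B7 = {a, d, i}  B8 = {a, c, i}
Tree: B1–B2, B2–B3, B3–B4, B4–B5, B5–B6, B6–B7, B7–B8

The largest bag has 3 vertices, giving width 2; this decomposition certifies tw(G) ≤ 2. The edges j–b–h–f–j form a cycle, so G is not a tree and its treewidth is at least 2. Hence tw(G) = 2 exactly.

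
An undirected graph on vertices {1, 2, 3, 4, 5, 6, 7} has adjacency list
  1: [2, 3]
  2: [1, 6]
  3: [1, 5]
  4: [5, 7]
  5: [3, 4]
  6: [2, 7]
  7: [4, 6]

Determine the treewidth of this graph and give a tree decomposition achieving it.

Every bag has size at most 3, so the width is 3 − 1 = 2 and tw(G) ≤ 2. For the lower bound, G contains the cycle 7–6–2–1–3–5–4–7, so G is not a forest; only forests have treewidth ≤ 1, hence tw(G) ≥ 2. Combining the bounds, tw(G) = 2.

Treewidth 2.
One optimal decomposition is:
Bags: B1 = {2, 6, 7}  B2 = {1, 2, 7}  B3 = {1, 3, 7}  B4 = {3, 5, 7}  B5 = {4, 5, 7}
Tree: B1–B2, B2–B3, B3–B4, B4–B5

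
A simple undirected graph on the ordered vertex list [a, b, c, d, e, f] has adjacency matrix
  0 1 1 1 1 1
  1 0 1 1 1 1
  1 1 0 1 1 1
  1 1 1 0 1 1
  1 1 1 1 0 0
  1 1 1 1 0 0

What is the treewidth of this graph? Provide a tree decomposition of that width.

Each bag holds 5 vertices, so the decomposition has width 4, which upper-bounds the treewidth. Conversely, {a, b, c, d, e} is a clique of size 5, and the vertices of any clique must share a bag in every tree decomposition; so some bag has ≥ 5 vertices and tw(G) ≥ 4. Combining the bounds, tw(G) = 4.

Treewidth 4.
One optimal decomposition is:
Bags: B1 = {a, b, c, d, f}  B2 = {a, b, c, d, e}
Tree: B1–B2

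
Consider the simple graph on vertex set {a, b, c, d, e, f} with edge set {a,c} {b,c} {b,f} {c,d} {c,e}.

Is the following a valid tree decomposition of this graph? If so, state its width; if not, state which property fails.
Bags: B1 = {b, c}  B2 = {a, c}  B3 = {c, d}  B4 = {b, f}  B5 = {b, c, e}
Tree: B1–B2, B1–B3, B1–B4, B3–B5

A tree decomposition must satisfy three properties: every vertex lies in some bag; for every edge, both endpoints lie together in some bag; and for every vertex, the bags containing it form a connected subtree. Here bags containing vertex b are not connected in the tree, so the decomposition is invalid.

No — bags containing vertex b are not connected in the tree.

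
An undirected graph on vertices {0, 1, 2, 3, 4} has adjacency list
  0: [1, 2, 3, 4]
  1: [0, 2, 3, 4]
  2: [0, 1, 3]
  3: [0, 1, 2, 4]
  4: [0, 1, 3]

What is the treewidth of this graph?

3

A width-3 tree decomposition is:
Bags: B1 = {0, 1, 3, 4}  B2 = {0, 1, 2, 3}
Tree: B1–B2
The largest bag has 4 vertices, giving width 3; this decomposition certifies tw(G) ≤ 3. On the other hand G contains the 4-clique {0, 1, 2, 3}. A clique must lie in a single bag of any decomposition, so no decomposition can have width below 3. Hence tw(G) = 3 exactly.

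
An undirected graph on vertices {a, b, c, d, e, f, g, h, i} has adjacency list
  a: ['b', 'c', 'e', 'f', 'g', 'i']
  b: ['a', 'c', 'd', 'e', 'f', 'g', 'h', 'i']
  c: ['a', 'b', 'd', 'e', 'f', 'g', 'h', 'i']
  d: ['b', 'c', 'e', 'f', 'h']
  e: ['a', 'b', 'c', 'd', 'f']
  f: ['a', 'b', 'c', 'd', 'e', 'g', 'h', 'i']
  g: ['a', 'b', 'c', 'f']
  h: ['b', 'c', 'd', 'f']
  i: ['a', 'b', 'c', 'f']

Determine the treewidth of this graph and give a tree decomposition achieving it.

The largest bag has 5 vertices, giving width 4; this decomposition certifies tw(G) ≤ 4. For the lower bound, the 5 vertices {b, c, d, e, f} are pairwise adjacent, and any tree decomposition puts a clique entirely inside one bag — forcing width ≥ 4. Combining the bounds, tw(G) = 4.

Treewidth 4.
One such decomposition:
Bags: B1 = {b, c, d, f, h}  B2 = {b, c, d, e, f}  B3 = {a, b, c, e, f}  B4 = {a, b, c, f, i}  B5 = {a, b, c, f, g}
Tree: B1–B2, B2–B3, B3–B4, B3–B5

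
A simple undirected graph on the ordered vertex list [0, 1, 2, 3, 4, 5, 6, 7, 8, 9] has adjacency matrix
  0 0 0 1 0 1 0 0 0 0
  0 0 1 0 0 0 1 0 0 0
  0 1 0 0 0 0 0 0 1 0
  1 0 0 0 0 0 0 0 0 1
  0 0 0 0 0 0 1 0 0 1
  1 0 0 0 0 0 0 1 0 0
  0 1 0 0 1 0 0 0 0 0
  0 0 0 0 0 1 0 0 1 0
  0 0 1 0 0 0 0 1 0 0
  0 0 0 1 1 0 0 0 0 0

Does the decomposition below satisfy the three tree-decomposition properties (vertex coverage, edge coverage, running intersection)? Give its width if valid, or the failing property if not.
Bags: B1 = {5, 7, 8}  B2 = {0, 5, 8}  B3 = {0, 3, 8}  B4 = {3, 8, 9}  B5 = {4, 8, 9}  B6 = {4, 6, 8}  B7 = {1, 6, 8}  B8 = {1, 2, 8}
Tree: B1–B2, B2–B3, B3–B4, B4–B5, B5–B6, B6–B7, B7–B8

Checking the three conditions: (i) the bags cover all of {0, 1, 2, 3, 4, 5, 6, 7, 8, 9}; (ii) for each edge, some bag contains both endpoints; (iii) the bags containing any fixed vertex form a subtree. All hold, so the decomposition is valid with width 3 − 1 = 2.

Yes; width 2.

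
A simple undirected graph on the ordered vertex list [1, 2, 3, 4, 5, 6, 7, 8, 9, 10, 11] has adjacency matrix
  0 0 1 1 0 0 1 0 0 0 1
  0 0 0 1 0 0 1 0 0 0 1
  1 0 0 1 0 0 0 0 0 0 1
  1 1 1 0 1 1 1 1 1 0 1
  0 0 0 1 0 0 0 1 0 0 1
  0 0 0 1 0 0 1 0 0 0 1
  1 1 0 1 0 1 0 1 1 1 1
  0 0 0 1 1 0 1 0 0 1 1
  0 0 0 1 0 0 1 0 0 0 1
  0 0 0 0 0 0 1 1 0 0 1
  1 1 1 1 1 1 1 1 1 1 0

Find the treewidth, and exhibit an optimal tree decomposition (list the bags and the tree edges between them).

The largest bag has 4 vertices, giving width 3; this decomposition certifies tw(G) ≤ 3. For the lower bound, the 4 vertices {7, 8, 10, 11} are pairwise adjacent, and any tree decomposition puts a clique entirely inside one bag — forcing width ≥ 3. The upper and lower bounds meet at 3, so that is the treewidth.

Treewidth 3.
One such decomposition:
Bags: B1 = {4, 7, 9, 11}  B2 = {4, 6, 7, 11}  B3 = {1, 4, 7, 11}  B4 = {2, 4, 7, 11}  B5 = {4, 7, 8, 11}  B6 = {1, 3, 4, 11}  B7 = {4, 5, 8, 11}  B8 = {7, 8, 10, 11}
Tree: B1–B2, B2–B3, B1–B4, B3–B5, B3–B6, B5–B7, B5–B8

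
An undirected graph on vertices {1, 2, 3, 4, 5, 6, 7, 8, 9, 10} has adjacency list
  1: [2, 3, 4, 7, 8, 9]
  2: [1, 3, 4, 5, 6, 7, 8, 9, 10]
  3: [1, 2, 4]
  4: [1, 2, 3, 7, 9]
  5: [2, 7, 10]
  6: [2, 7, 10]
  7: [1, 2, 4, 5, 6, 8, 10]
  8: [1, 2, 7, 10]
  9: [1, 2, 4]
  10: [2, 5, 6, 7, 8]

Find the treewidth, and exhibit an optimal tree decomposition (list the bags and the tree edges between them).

Every bag has size at most 4, so the width is 4 − 1 = 3 and tw(G) ≤ 3. For the lower bound, the 4 vertices {1, 2, 4, 9} are pairwise adjacent, and any tree decomposition puts a clique entirely inside one bag — forcing width ≥ 3. Hence tw(G) = 3 exactly.

Treewidth 3.
One such decomposition:
Bags: B1 = {1, 2, 4, 9}  B2 = {1, 2, 4, 7}  B3 = {1, 2, 7, 8}  B4 = {2, 7, 8, 10}  B5 = {2, 5, 7, 10}  B6 = {1, 2, 3, 4}  B7 = {2, 6, 7, 10}
Tree: B1–B2, B2–B3, B3–B4, B4–B5, B2–B6, B4–B7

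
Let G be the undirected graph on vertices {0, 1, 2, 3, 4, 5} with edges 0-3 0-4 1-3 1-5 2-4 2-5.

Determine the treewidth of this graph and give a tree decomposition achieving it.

Treewidth 2.
One such decomposition:
Bags: B1 = {0, 2, 4}  B2 = {0, 2, 5}  B3 = {0, 1, 5}  B4 = {0, 1, 3}
Tree: B1–B2, B2–B3, B3–B4

Every bag has size at most 3, so the width is 3 − 1 = 2 and tw(G) ≤ 2. The edges 0–4–2–5–1–3–0 form a cycle, so G is not a tree and its treewidth is at least 2. Therefore the treewidth is 2.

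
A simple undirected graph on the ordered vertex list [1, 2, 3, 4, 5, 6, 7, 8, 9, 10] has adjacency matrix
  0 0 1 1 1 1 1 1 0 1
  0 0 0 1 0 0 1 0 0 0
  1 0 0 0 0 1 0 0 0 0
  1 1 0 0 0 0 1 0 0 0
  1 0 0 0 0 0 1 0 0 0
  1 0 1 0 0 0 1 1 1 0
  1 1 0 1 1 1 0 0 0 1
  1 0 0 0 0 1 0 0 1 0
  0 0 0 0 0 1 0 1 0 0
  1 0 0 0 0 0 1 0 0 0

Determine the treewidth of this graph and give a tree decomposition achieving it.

Treewidth 2.
One such decomposition:
Bags: B1 = {1, 6, 8}  B2 = {6, 8, 9}  B3 = {1, 3, 6}  B4 = {1, 6, 7}  B5 = {1, 4, 7}  B6 = {1, 7, 10}  B7 = {1, 5, 7}  B8 = {2, 4, 7}
Tree: B1–B2, B1–B3, B3–B4, B4–B5, B4–B6, B4–B7, B5–B8

The largest bag has 3 vertices, giving width 2; this decomposition certifies tw(G) ≤ 2. Conversely, {1, 6, 8} is a clique of size 3, and the vertices of any clique must share a bag in every tree decomposition; so some bag has ≥ 3 vertices and tw(G) ≥ 2. Combining the bounds, tw(G) = 2.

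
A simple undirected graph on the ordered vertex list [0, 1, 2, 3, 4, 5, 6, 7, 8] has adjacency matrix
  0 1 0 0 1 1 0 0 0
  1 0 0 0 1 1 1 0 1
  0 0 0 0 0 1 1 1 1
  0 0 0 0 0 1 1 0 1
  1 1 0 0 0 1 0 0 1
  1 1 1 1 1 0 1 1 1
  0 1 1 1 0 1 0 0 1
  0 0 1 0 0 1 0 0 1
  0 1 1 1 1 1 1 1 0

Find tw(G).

A width-3 tree decomposition is:
Bags: B1 = {3, 5, 6, 8}  B2 = {1, 5, 6, 8}  B3 = {1, 4, 5, 8}  B4 = {2, 5, 6, 8}  B5 = {2, 5, 7, 8}  B6 = {0, 1, 4, 5}
Tree: B1–B2, B2–B3, B1–B4, B4–B5, B3–B6
The largest bag has 4 vertices, giving width 3; this decomposition certifies tw(G) ≤ 3. For the lower bound, the 4 vertices {0, 1, 4, 5} are pairwise adjacent, and any tree decomposition puts a clique entirely inside one bag — forcing width ≥ 3. Therefore the treewidth is 3.

3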